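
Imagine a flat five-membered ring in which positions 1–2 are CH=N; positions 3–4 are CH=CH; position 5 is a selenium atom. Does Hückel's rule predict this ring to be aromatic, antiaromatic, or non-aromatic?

Check conjugation: every atom in a ring double bond is sp² and brings one electron to the p orbital; each sp² =N– keeps its lone pair in-plane and puts one electron into the π system; the selenium donates one lone pair from its p orbital — every position has a p orbital, so the cyclic π system is continuous.
π-electron count: 2 × 2 = 4 from the double-bond units + 2 from the Se atom = 6.
That gives a 4n+2 count (6, n = 1).

Aromatic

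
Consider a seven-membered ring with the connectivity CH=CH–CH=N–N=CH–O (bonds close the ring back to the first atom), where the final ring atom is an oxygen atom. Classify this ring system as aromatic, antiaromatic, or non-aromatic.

The p orbitals form a continuous loop: the double-bond atoms are sp², each contributing one p electron; each =N– nitrogen is pyridine-type (lone pair in the sp² plane, one electron in the p orbital); the oxygen donates one lone pair from its p orbital. The ring is fully conjugated.
Counting π electrons: 3 × 2 = 6 from the double-bond units + 2 from the O atom = 8.
8 = 4(2); a planar, fully conjugated 4n system is antiaromatic.

Antiaromatic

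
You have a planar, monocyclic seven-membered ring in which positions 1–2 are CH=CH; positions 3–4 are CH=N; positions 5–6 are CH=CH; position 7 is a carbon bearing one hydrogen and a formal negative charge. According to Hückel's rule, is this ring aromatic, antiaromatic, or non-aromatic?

Antiaromatic

The p orbitals form a continuous loop: the double-bond atoms are sp², each contributing one p electron; the doubly-bonded nitrogens are pyridine-type — their lone pairs lie in the ring plane, leaving one electron in the p orbital; the carbanion's lone pair occupies the p orbital. The ring is fully conjugated.
Adding the contributions, 3 × 2 = 6 from the double-bond units + 2 from the CH(-) atom = 8.
A 4n π count (8, n = 2) in a planar conjugated ring means antiaromatic.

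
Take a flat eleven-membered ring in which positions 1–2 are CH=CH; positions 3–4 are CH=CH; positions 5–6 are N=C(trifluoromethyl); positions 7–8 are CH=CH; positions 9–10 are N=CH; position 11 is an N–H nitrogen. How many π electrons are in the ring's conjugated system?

12

Every ring atom contributes a p orbital perpendicular to the ring (every atom in a ring double bond is sp² and brings one electron to the p orbital; each =N– nitrogen is pyridine-type (lone pair in the sp² plane, one electron in the p orbital); the pyrrole-type nitrogen donates its lone pair from the p orbital), so the π system is cyclic and fully conjugated.
Counting π electrons: 5 × 2 = 10 from the double-bond units + 2 from the NH atom = 12.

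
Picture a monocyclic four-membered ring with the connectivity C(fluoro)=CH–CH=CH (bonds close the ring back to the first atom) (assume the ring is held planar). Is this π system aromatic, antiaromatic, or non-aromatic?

Antiaromatic

Check conjugation: each doubly-bonded ring atom is sp² with one p-orbital electron — every position has a p orbital, so the cyclic π system is continuous.
Tallying contributions gives 2 × 2 = 4 from the 2 double-bond units.
4 = 4(1); a planar, fully conjugated 4n system is antiaromatic.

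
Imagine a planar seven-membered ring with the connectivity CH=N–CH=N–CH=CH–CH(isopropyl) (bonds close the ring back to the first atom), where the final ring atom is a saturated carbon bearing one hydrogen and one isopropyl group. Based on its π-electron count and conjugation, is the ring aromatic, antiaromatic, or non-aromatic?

Because that saturated carbon is sp³ and has no p orbital in the ring π system at the CH(isopropyl) position, the π system cannot extend all the way around the ring.
Broken conjugation rules out both aromaticity and antiaromaticity.

Non-aromatic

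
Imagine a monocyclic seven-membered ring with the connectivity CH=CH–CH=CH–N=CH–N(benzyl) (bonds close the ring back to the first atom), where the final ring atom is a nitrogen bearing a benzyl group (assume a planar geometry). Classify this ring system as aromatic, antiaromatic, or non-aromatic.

Check conjugation: the double-bond atoms are sp², each contributing one p electron; the doubly-bonded nitrogens are pyridine-type — their lone pairs lie in the ring plane, leaving one electron in the p orbital; the pyrrole-type nitrogen donates its lone pair from the p orbital — every position has a p orbital, so the cyclic π system is continuous.
Counting π electrons: 3 × 2 = 6 from the double-bond units + 2 from the N(benzyl) atom = 8.
8 is a 4n count (n = 2), so the planar conjugated ring is antiaromatic.

Antiaromatic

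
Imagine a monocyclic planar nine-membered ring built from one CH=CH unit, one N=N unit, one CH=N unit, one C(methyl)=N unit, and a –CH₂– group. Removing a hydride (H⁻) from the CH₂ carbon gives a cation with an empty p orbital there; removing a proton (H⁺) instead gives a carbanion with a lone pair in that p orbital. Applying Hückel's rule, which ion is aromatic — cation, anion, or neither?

Both ions have a continuous loop of p orbitals — each ring atom is sp².
Cation: 4 × 2 + 0 = 8 π electrons → 4(2), antiaromatic.
Anion: 4 × 2 + 2 = 10 π electrons → 4(2)+2, aromatic.

The anion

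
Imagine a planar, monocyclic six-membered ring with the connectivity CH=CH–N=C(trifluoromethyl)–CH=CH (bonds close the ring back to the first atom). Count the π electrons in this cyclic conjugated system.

6

Every ring atom contributes a p orbital perpendicular to the ring (every atom in a ring double bond is sp² and brings one electron to the p orbital; each =N– nitrogen is pyridine-type (lone pair in the sp² plane, one electron in the p orbital)), so the π system is cyclic and fully conjugated.
Tallying contributions gives 3 × 2 = 6 from the 3 double-bond units.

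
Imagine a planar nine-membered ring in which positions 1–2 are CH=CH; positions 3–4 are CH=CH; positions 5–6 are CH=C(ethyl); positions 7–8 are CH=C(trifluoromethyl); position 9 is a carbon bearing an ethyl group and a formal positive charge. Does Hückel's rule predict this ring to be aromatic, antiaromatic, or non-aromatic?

Every ring atom contributes a p orbital perpendicular to the ring (each doubly-bonded ring atom is sp² with one p-orbital electron; the carbocation has an empty p orbital), so the π system is cyclic and fully conjugated.
Counting π electrons: 4 × 2 = 8 from the double-bond units + 0 from the C(ethyl)(+) atom = 8.
8 is a 4n count (n = 2), so the planar conjugated ring is antiaromatic.

Antiaromatic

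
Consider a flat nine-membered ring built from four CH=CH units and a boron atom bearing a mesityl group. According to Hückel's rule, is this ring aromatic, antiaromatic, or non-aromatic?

Every ring atom contributes a p orbital perpendicular to the ring (the double-bond atoms are sp², each contributing one p electron; the boron has an empty p orbital), so the π system is cyclic and fully conjugated.
Tallying contributions gives 4 × 2 = 8 from the double-bond units + 0 from the B(mesityl) atom = 8.
A 4n π count (8, n = 2) in a planar conjugated ring means antiaromatic.

Antiaromatic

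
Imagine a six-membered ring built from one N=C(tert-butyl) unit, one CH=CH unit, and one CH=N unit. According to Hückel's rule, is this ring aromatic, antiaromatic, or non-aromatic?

Aromatic

Check conjugation: every atom in a ring double bond is sp² and brings one electron to the p orbital; the doubly-bonded nitrogens are pyridine-type — their lone pairs lie in the ring plane, leaving one electron in the p orbital — every position has a p orbital, so the cyclic π system is continuous.
Adding the contributions, 3 × 2 = 6 from the 3 double-bond units.
With 6 π electrons (n = 1), the Hückel 4n+2 condition holds.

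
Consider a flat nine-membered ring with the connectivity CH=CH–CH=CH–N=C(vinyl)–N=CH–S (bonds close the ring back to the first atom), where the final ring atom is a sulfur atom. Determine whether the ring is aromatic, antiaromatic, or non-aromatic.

Aromatic

Every ring atom contributes a p orbital perpendicular to the ring (the double-bond atoms are sp², each contributing one p electron; each sp² =N– keeps its lone pair in-plane and puts one electron into the π system; the sulfur donates one lone pair from its p orbital), so the π system is cyclic and fully conjugated.
Tallying contributions gives 4 × 2 = 8 from the double-bond units + 2 from the S atom = 10.
That gives a 4n+2 count (10, n = 2).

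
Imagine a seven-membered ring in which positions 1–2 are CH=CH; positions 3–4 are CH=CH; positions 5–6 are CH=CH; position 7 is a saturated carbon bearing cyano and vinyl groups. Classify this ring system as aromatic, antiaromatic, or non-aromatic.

Non-aromatic

Because that saturated carbon is sp³ and has no p orbital in the ring π system at the C(cyano)(vinyl) position, the π system cannot extend all the way around the ring.
Without a continuous loop of overlapping p orbitals the Hückel electron count never comes into play.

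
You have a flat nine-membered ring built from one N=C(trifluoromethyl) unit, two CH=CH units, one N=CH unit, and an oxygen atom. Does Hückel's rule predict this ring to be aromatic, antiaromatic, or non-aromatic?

The p orbitals form a continuous loop: every atom in a ring double bond is sp² and brings one electron to the p orbital; each sp² =N– keeps its lone pair in-plane and puts one electron into the π system; the oxygen donates one lone pair from its p orbital. The ring is fully conjugated.
π-electron count: 4 × 2 = 8 from the double-bond units + 2 from the O atom = 10.
With 10 π electrons (n = 2), the Hückel 4n+2 condition holds.

Aromatic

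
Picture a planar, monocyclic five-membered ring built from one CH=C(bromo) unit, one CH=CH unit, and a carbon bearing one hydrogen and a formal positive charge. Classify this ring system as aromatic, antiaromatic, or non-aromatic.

All ring atoms are sp² and supply a p orbital to the ring (each doubly-bonded ring atom is sp² with one p-orbital electron; the carbocation has an empty p orbital); the conjugation is uninterrupted.
Adding the contributions, 2 × 2 = 4 from the double-bond units + 0 from the CH(+) atom = 4.
4 is a 4n count (n = 1), so the planar conjugated ring is antiaromatic.

Antiaromatic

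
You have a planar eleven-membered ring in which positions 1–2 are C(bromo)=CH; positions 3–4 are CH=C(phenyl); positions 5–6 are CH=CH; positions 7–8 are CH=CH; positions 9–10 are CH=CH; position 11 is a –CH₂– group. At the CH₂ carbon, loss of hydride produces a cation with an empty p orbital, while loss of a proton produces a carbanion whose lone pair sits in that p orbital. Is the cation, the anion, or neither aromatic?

The cation

Both ions have a continuous loop of p orbitals — each ring atom is sp².
Cation: 5 × 2 + 0 = 10 π electrons → 4(2)+2, aromatic.
Anion: 5 × 2 + 2 = 12 π electrons → 4(3), antiaromatic.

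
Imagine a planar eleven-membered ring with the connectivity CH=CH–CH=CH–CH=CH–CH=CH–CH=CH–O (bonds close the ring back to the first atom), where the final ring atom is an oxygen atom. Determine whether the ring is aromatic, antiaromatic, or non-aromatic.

Antiaromatic

Every ring atom contributes a p orbital perpendicular to the ring (the double-bond atoms are sp², each contributing one p electron; the oxygen donates one lone pair from its p orbital), so the π system is cyclic and fully conjugated.
Adding the contributions, 5 × 2 = 10 from the double-bond units + 2 from the O atom = 12.
12 = 4(3); a planar, fully conjugated 4n system is antiaromatic.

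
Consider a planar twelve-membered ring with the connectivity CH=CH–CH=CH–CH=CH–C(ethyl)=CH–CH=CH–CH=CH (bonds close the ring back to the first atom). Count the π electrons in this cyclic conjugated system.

12

All ring atoms are sp² and supply a p orbital to the ring (the double-bond atoms are sp², each contributing one p electron); the conjugation is uninterrupted.
Counting π electrons: 6 × 2 = 12 from the 6 double-bond units.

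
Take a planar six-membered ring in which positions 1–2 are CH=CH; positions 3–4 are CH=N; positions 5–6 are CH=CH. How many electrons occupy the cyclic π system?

6

Every ring atom contributes a p orbital perpendicular to the ring (every atom in a ring double bond is sp² and brings one electron to the p orbital; each sp² =N– keeps its lone pair in-plane and puts one electron into the π system), so the π system is cyclic and fully conjugated.
π-electron count: 3 × 2 = 6 from the 3 double-bond units.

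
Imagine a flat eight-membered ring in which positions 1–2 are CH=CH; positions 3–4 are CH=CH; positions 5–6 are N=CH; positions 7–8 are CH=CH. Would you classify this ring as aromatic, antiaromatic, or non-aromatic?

All ring atoms are sp² and supply a p orbital to the ring (every atom in a ring double bond is sp² and brings one electron to the p orbital; each sp² =N– keeps its lone pair in-plane and puts one electron into the π system); the conjugation is uninterrupted.
π-electron count: 4 × 2 = 8 from the 4 double-bond units.
8 is a 4n count (n = 2), so the planar conjugated ring is antiaromatic.

Antiaromatic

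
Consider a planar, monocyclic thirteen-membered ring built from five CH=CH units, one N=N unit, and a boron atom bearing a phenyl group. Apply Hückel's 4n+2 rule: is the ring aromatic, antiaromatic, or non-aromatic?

Antiaromatic

Every ring atom contributes a p orbital perpendicular to the ring (the double-bond atoms are sp², each contributing one p electron; each =N– nitrogen is pyridine-type (lone pair in the sp² plane, one electron in the p orbital); the boron has an empty p orbital), so the π system is cyclic and fully conjugated.
Counting π electrons: 6 × 2 = 12 from the double-bond units + 0 from the B(phenyl) atom = 12.
12 is a 4n count (n = 3), so the planar conjugated ring is antiaromatic.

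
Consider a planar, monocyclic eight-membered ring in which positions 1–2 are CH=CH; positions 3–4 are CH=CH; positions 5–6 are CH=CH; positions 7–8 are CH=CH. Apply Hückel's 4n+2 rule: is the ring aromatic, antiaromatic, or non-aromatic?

Antiaromatic

Check conjugation: each doubly-bonded ring atom is sp² with one p-orbital electron — every position has a p orbital, so the cyclic π system is continuous.
Counting π electrons: 4 × 2 = 8 from the 4 double-bond units.
A 4n π count (8, n = 2) in a planar conjugated ring means antiaromatic.
This is cyclooctatetraene.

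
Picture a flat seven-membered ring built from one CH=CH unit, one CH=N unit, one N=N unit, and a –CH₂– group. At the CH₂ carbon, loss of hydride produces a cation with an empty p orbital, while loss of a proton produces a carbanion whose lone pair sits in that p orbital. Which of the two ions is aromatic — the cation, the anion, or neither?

In both ions every ring atom is sp² and contributes a p orbital, so both rings are fully conjugated.
Cation: 3 × 2 + 0 = 6 π electrons → 4(1)+2, aromatic.
Anion: 3 × 2 + 2 = 8 π electrons → 4(2), antiaromatic.

The cation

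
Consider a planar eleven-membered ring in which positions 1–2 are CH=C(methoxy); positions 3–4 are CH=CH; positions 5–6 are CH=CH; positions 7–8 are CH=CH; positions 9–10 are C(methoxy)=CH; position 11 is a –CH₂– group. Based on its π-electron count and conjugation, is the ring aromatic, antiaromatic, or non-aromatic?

Non-aromatic

Because the tetrahedral CH₂ carbon is sp³ and has no p orbital in the ring π system at the CH2 position, the π system cannot extend all the way around the ring.
A ring that is not fully conjugated cannot be aromatic or antiaromatic regardless of its π-electron count.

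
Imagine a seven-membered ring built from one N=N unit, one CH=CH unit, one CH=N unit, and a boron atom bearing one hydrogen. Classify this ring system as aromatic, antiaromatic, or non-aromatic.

Aromatic

The p orbitals form a continuous loop: each doubly-bonded ring atom is sp² with one p-orbital electron; each =N– nitrogen is pyridine-type (lone pair in the sp² plane, one electron in the p orbital); the boron has an empty p orbital. The ring is fully conjugated.
π-electron count: 3 × 2 = 6 from the double-bond units + 0 from the BH atom = 6.
With 6 π electrons (n = 1), the Hückel 4n+2 condition holds.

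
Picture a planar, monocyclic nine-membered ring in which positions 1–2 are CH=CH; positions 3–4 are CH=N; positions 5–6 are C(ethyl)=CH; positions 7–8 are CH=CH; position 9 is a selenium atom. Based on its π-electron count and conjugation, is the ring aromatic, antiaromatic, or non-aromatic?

Every ring atom contributes a p orbital perpendicular to the ring (each doubly-bonded ring atom is sp² with one p-orbital electron; each sp² =N– keeps its lone pair in-plane and puts one electron into the π system; the selenium donates one lone pair from its p orbital), so the π system is cyclic and fully conjugated.
Adding the contributions, 4 × 2 = 8 from the double-bond units + 2 from the Se atom = 10.
Since 10 = 4·2 + 2, the ring meets the 4n+2 criterion.

Aromatic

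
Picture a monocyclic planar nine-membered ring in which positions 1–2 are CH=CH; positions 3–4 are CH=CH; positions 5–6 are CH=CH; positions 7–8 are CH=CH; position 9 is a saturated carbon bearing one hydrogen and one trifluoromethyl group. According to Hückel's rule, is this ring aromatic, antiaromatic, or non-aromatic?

The CH(trifluoromethyl) position has four σ bonds — that saturated carbon is sp³ and has no p orbital in the ring π system — so the cyclic conjugation is interrupted.
Without a continuous loop of overlapping p orbitals the Hückel electron count never comes into play.

Non-aromatic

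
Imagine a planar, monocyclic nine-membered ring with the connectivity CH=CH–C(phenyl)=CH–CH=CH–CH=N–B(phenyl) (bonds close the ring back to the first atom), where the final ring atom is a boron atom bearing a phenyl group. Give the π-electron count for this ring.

8

Every ring atom contributes a p orbital perpendicular to the ring (every atom in a ring double bond is sp² and brings one electron to the p orbital; the doubly-bonded nitrogens are pyridine-type — their lone pairs lie in the ring plane, leaving one electron in the p orbital; the boron has an empty p orbital), so the π system is cyclic and fully conjugated.
Adding the contributions, 4 × 2 = 8 from the double-bond units + 0 from the B(phenyl) atom = 8.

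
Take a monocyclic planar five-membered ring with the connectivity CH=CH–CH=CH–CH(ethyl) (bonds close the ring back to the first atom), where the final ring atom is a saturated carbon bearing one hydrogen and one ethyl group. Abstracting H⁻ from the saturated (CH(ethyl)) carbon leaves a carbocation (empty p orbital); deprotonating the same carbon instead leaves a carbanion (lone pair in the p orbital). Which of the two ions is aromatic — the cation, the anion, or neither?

In either ion the ring is fully conjugated: every atom, including the new sp² carbon, supplies a p orbital.
Cation: 2 × 2 + 0 = 4 π electrons → 4(1), antiaromatic.
Anion: 2 × 2 + 2 = 6 π electrons → 4(1)+2, aromatic.

The anion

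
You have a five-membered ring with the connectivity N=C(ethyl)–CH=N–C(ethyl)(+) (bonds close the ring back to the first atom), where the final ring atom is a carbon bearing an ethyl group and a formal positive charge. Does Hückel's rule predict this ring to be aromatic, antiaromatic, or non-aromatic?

Antiaromatic

Every ring atom contributes a p orbital perpendicular to the ring (every atom in a ring double bond is sp² and brings one electron to the p orbital; each =N– nitrogen is pyridine-type (lone pair in the sp² plane, one electron in the p orbital); the carbocation has an empty p orbital), so the π system is cyclic and fully conjugated.
Tallying contributions gives 2 × 2 = 4 from the double-bond units + 0 from the C(ethyl)(+) atom = 4.
With 4 = 4·1 π electrons, Hückel's rule classifies the planar ring as antiaromatic.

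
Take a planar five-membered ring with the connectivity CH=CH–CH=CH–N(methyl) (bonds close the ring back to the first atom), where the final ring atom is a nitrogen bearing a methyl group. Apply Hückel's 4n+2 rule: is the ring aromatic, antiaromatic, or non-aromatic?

Check conjugation: every atom in a ring double bond is sp² and brings one electron to the p orbital; the pyrrole-type nitrogen donates its lone pair from the p orbital — every position has a p orbital, so the cyclic π system is continuous.
π-electron count: 2 × 2 = 4 from the double-bond units + 2 from the N(methyl) atom = 6.
That gives a 4n+2 count (6, n = 1).

Aromatic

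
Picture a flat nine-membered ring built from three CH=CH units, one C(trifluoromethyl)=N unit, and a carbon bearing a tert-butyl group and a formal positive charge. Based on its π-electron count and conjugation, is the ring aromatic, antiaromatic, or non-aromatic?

Antiaromatic

All ring atoms are sp² and supply a p orbital to the ring (every atom in a ring double bond is sp² and brings one electron to the p orbital; the doubly-bonded nitrogens are pyridine-type — their lone pairs lie in the ring plane, leaving one electron in the p orbital; the carbocation has an empty p orbital); the conjugation is uninterrupted.
Adding the contributions, 4 × 2 = 8 from the double-bond units + 0 from the C(tert-butyl)(+) atom = 8.
8 = 4(2); a planar, fully conjugated 4n system is antiaromatic.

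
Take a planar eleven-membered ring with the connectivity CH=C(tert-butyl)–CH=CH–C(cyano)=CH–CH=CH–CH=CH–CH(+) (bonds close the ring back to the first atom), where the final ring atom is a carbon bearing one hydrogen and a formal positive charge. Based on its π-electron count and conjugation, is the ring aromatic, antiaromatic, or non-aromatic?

The p orbitals form a continuous loop: the double-bond atoms are sp², each contributing one p electron; the carbocation has an empty p orbital. The ring is fully conjugated.
Counting π electrons: 5 × 2 = 10 from the double-bond units + 0 from the CH(+) atom = 10.
With 10 π electrons (n = 2), the Hückel 4n+2 condition holds.

Aromatic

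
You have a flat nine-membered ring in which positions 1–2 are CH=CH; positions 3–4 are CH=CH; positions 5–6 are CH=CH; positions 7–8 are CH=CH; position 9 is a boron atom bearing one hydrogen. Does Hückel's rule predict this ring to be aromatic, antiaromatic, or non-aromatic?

The p orbitals form a continuous loop: every atom in a ring double bond is sp² and brings one electron to the p orbital; the boron has an empty p orbital. The ring is fully conjugated.
π-electron count: 4 × 2 = 8 from the double-bond units + 0 from the BH atom = 8.
8 = 4(2); a planar, fully conjugated 4n system is antiaromatic.

Antiaromatic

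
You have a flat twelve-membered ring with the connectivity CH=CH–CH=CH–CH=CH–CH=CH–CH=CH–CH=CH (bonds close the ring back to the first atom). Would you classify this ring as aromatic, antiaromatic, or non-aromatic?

Antiaromatic

Every ring atom contributes a p orbital perpendicular to the ring (the double-bond atoms are sp², each contributing one p electron), so the π system is cyclic and fully conjugated.
π-electron count: 6 × 2 = 12 from the 6 double-bond units.
12 = 4(3); a planar, fully conjugated 4n system is antiaromatic.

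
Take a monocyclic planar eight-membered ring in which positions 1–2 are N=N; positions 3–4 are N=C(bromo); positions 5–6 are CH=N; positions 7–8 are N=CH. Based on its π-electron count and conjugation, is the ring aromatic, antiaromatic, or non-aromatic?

Every ring atom contributes a p orbital perpendicular to the ring (the double-bond atoms are sp², each contributing one p electron; each =N– nitrogen is pyridine-type (lone pair in the sp² plane, one electron in the p orbital)), so the π system is cyclic and fully conjugated.
π-electron count: 4 × 2 = 8 from the 4 double-bond units.
A 4n π count (8, n = 2) in a planar conjugated ring means antiaromatic.

Antiaromatic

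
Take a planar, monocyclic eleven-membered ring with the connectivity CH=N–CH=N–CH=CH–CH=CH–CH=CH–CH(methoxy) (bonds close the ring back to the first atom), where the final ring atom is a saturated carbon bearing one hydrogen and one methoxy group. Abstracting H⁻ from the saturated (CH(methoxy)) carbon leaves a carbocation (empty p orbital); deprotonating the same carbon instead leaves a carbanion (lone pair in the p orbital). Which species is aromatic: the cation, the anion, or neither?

Once that carbon is sp², every ring atom has a p orbital and both ions are fully conjugated.
Cation: 5 × 2 + 0 = 10 π electrons → 4(2)+2, aromatic.
Anion: 5 × 2 + 2 = 12 π electrons → 4(3), antiaromatic.

The cation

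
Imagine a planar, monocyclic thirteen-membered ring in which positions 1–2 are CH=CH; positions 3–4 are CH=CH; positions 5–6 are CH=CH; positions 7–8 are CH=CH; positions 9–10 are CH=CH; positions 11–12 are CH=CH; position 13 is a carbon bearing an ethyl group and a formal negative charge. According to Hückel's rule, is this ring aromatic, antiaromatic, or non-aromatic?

Aromatic

Check conjugation: the double-bond atoms are sp², each contributing one p electron; the carbanion's lone pair occupies the p orbital — every position has a p orbital, so the cyclic π system is continuous.
Tallying contributions gives 6 × 2 = 12 from the double-bond units + 2 from the C(ethyl)(-) atom = 14.
With 14 π electrons (n = 3), the Hückel 4n+2 condition holds.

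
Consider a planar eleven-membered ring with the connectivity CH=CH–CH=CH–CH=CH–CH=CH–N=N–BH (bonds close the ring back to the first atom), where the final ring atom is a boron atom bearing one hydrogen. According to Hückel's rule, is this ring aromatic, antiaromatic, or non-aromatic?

Every ring atom contributes a p orbital perpendicular to the ring (every atom in a ring double bond is sp² and brings one electron to the p orbital; the doubly-bonded nitrogens are pyridine-type — their lone pairs lie in the ring plane, leaving one electron in the p orbital; the boron has an empty p orbital), so the π system is cyclic and fully conjugated.
Tallying contributions gives 5 × 2 = 10 from the double-bond units + 0 from the BH atom = 10.
Since 10 = 4·2 + 2, the ring meets the 4n+2 criterion.

Aromatic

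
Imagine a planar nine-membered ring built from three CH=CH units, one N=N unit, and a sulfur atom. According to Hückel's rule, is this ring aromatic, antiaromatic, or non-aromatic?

Aromatic

Check conjugation: each doubly-bonded ring atom is sp² with one p-orbital electron; each sp² =N– keeps its lone pair in-plane and puts one electron into the π system; the sulfur donates one lone pair from its p orbital — every position has a p orbital, so the cyclic π system is continuous.
Tallying contributions gives 4 × 2 = 8 from the double-bond units + 2 from the S atom = 10.
That gives a 4n+2 count (10, n = 2).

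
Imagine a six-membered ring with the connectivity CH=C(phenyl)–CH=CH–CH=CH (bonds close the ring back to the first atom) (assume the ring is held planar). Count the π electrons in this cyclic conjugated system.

Every ring atom contributes a p orbital perpendicular to the ring (every atom in a ring double bond is sp² and brings one electron to the p orbital), so the π system is cyclic and fully conjugated.
π-electron count: 3 × 2 = 6 from the 3 double-bond units.

6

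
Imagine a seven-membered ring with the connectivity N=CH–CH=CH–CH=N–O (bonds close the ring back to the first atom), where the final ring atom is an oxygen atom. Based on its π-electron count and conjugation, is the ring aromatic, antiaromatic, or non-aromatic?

The p orbitals form a continuous loop: every atom in a ring double bond is sp² and brings one electron to the p orbital; the doubly-bonded nitrogens are pyridine-type — their lone pairs lie in the ring plane, leaving one electron in the p orbital; the oxygen donates one lone pair from its p orbital. The ring is fully conjugated.
Tallying contributions gives 3 × 2 = 6 from the double-bond units + 2 from the O atom = 8.
8 is a 4n count (n = 2), so the planar conjugated ring is antiaromatic.

Antiaromatic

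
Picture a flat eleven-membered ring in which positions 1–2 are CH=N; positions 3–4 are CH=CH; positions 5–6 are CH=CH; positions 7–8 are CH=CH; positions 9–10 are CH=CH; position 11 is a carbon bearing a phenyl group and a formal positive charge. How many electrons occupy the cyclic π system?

Every ring atom contributes a p orbital perpendicular to the ring (each doubly-bonded ring atom is sp² with one p-orbital electron; the doubly-bonded nitrogens are pyridine-type — their lone pairs lie in the ring plane, leaving one electron in the p orbital; the carbocation has an empty p orbital), so the π system is cyclic and fully conjugated.
Counting π electrons: 5 × 2 = 10 from the double-bond units + 0 from the C(phenyl)(+) atom = 10.

10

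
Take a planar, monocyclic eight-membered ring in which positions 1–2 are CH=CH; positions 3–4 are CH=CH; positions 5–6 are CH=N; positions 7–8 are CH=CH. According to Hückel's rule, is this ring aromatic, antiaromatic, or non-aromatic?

Check conjugation: each doubly-bonded ring atom is sp² with one p-orbital electron; each =N– nitrogen is pyridine-type (lone pair in the sp² plane, one electron in the p orbital) — every position has a p orbital, so the cyclic π system is continuous.
Adding the contributions, 4 × 2 = 8 from the 4 double-bond units.
8 = 4(2); a planar, fully conjugated 4n system is antiaromatic.

Antiaromatic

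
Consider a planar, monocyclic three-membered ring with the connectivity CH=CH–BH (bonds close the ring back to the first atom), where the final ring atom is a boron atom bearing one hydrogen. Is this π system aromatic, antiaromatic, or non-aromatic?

All ring atoms are sp² and supply a p orbital to the ring (the double-bond atoms are sp², each contributing one p electron; the boron has an empty p orbital); the conjugation is uninterrupted.
Tallying contributions gives 1 × 2 = 2 from the double-bond unit + 0 from the BH atom = 2.
That gives a 4n+2 count (2, n = 0).

Aromatic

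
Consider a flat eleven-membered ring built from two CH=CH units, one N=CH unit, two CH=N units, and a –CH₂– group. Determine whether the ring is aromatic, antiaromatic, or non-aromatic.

Non-aromatic

The CH2 carbon is saturated: the tetrahedral CH₂ carbon is sp³ and has no p orbital in the ring π system. Conjugation is not continuous around the ring.
Hückel's rule only applies to fully conjugated rings, so this one is simply non-aromatic.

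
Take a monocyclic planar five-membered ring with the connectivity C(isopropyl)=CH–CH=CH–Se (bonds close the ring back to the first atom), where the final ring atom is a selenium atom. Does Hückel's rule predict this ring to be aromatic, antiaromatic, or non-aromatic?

Aromatic

Every ring atom contributes a p orbital perpendicular to the ring (each doubly-bonded ring atom is sp² with one p-orbital electron; the selenium donates one lone pair from its p orbital), so the π system is cyclic and fully conjugated.
Counting π electrons: 2 × 2 = 4 from the double-bond units + 2 from the Se atom = 6.
Since 6 = 4·1 + 2, the ring meets the 4n+2 criterion.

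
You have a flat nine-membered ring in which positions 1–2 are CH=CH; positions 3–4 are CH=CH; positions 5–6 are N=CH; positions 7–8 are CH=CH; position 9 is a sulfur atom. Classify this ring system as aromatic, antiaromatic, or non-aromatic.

Aromatic

The p orbitals form a continuous loop: every atom in a ring double bond is sp² and brings one electron to the p orbital; each sp² =N– keeps its lone pair in-plane and puts one electron into the π system; the sulfur donates one lone pair from its p orbital. The ring is fully conjugated.
Adding the contributions, 4 × 2 = 8 from the double-bond units + 2 from the S atom = 10.
That gives a 4n+2 count (10, n = 2).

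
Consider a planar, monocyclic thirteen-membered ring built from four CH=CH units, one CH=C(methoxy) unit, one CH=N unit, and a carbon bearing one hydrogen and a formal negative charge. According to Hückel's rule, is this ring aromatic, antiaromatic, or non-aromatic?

Aromatic

All ring atoms are sp² and supply a p orbital to the ring (each doubly-bonded ring atom is sp² with one p-orbital electron; the doubly-bonded nitrogens are pyridine-type — their lone pairs lie in the ring plane, leaving one electron in the p orbital; the carbanion's lone pair occupies the p orbital); the conjugation is uninterrupted.
Adding the contributions, 6 × 2 = 12 from the double-bond units + 2 from the CH(-) atom = 14.
That gives a 4n+2 count (14, n = 3).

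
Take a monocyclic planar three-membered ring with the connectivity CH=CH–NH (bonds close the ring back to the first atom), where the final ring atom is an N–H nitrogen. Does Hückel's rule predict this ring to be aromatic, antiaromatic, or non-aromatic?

All ring atoms are sp² and supply a p orbital to the ring (the double-bond atoms are sp², each contributing one p electron; the pyrrole-type nitrogen donates its lone pair from the p orbital); the conjugation is uninterrupted.
Tallying contributions gives 1 × 2 = 2 from the double-bond unit + 2 from the NH atom = 4.
With 4 = 4·1 π electrons, Hückel's rule classifies the planar ring as antiaromatic.

Antiaromatic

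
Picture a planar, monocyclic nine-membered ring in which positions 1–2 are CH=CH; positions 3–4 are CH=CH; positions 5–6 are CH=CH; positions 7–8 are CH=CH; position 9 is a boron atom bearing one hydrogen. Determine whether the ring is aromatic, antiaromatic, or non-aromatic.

All ring atoms are sp² and supply a p orbital to the ring (every atom in a ring double bond is sp² and brings one electron to the p orbital; the boron has an empty p orbital); the conjugation is uninterrupted.
π-electron count: 4 × 2 = 8 from the double-bond units + 0 from the BH atom = 8.
8 is a 4n count (n = 2), so the planar conjugated ring is antiaromatic.

Antiaromatic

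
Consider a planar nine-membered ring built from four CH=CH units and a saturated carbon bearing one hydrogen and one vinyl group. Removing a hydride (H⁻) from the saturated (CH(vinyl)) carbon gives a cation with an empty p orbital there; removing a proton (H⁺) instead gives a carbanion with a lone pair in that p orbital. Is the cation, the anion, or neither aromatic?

Both ions have a continuous loop of p orbitals — each ring atom is sp².
Cation: 4 × 2 + 0 = 8 π electrons → 4(2), antiaromatic.
Anion: 4 × 2 + 2 = 10 π electrons → 4(2)+2, aromatic.

The anion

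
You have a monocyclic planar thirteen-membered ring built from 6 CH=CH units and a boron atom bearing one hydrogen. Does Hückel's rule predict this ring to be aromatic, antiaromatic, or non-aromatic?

Antiaromatic

Every ring atom contributes a p orbital perpendicular to the ring (each doubly-bonded ring atom is sp² with one p-orbital electron; the boron has an empty p orbital), so the π system is cyclic and fully conjugated.
Adding the contributions, 6 × 2 = 12 from the double-bond units + 0 from the BH atom = 12.
12 is a 4n count (n = 3), so the planar conjugated ring is antiaromatic.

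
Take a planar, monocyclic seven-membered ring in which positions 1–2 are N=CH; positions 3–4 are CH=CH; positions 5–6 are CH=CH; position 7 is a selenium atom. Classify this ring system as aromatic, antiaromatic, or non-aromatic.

Antiaromatic

Every ring atom contributes a p orbital perpendicular to the ring (every atom in a ring double bond is sp² and brings one electron to the p orbital; each =N– nitrogen is pyridine-type (lone pair in the sp² plane, one electron in the p orbital); the selenium donates one lone pair from its p orbital), so the π system is cyclic and fully conjugated.
π-electron count: 3 × 2 = 6 from the double-bond units + 2 from the Se atom = 8.
A 4n π count (8, n = 2) in a planar conjugated ring means antiaromatic.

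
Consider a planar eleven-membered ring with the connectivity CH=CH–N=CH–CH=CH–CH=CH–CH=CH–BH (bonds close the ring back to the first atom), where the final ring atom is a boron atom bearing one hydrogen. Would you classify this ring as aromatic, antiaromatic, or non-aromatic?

Every ring atom contributes a p orbital perpendicular to the ring (every atom in a ring double bond is sp² and brings one electron to the p orbital; each =N– nitrogen is pyridine-type (lone pair in the sp² plane, one electron in the p orbital); the boron has an empty p orbital), so the π system is cyclic and fully conjugated.
Adding the contributions, 5 × 2 = 10 from the double-bond units + 0 from the BH atom = 10.
With 10 π electrons (n = 2), the Hückel 4n+2 condition holds.

Aromatic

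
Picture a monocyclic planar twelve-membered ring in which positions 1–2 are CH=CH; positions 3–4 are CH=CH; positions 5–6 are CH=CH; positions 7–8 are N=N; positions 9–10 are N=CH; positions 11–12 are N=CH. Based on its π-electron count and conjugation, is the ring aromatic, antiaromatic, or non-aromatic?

Antiaromatic

The p orbitals form a continuous loop: every atom in a ring double bond is sp² and brings one electron to the p orbital; the doubly-bonded nitrogens are pyridine-type — their lone pairs lie in the ring plane, leaving one electron in the p orbital. The ring is fully conjugated.
π-electron count: 6 × 2 = 12 from the 6 double-bond units.
12 = 4(3); a planar, fully conjugated 4n system is antiaromatic.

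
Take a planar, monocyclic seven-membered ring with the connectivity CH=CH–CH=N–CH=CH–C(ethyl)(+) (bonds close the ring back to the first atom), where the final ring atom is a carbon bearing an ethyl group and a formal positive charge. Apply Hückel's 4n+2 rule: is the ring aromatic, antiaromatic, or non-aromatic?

Aromatic

Every ring atom contributes a p orbital perpendicular to the ring (the double-bond atoms are sp², each contributing one p electron; each sp² =N– keeps its lone pair in-plane and puts one electron into the π system; the carbocation has an empty p orbital), so the π system is cyclic and fully conjugated.
Tallying contributions gives 3 × 2 = 6 from the double-bond units + 0 from the C(ethyl)(+) atom = 6.
That gives a 4n+2 count (6, n = 1).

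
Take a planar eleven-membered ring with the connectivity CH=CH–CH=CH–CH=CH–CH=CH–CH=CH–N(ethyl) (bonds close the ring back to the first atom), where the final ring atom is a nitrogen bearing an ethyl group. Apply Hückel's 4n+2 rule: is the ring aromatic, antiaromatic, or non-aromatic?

Antiaromatic

The p orbitals form a continuous loop: the double-bond atoms are sp², each contributing one p electron; the pyrrole-type nitrogen donates its lone pair from the p orbital. The ring is fully conjugated.
Adding the contributions, 5 × 2 = 10 from the double-bond units + 2 from the N(ethyl) atom = 12.
12 = 4(3); a planar, fully conjugated 4n system is antiaromatic.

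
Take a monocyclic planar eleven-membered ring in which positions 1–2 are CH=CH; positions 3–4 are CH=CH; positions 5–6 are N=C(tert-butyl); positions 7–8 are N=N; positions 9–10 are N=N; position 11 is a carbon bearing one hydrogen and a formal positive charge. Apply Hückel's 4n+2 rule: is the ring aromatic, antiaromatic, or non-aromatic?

All ring atoms are sp² and supply a p orbital to the ring (every atom in a ring double bond is sp² and brings one electron to the p orbital; each =N– nitrogen is pyridine-type (lone pair in the sp² plane, one electron in the p orbital); the carbocation has an empty p orbital); the conjugation is uninterrupted.
Adding the contributions, 5 × 2 = 10 from the double-bond units + 0 from the CH(+) atom = 10.
With 10 π electrons (n = 2), the Hückel 4n+2 condition holds.

Aromatic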